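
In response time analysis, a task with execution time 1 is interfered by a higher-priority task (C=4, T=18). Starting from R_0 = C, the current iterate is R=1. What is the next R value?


R_next = C + ceil(R_prev / T_hp) * C_hp
ceil(1 / 18) = ceil(0.0556) = 1
Interference = 1 * 4 = 4
R_next = 1 + 4 = 5

5


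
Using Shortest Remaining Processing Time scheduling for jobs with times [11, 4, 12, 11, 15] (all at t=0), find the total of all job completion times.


Since all jobs arrive at t=0, SRPT equals SPT ordering.
SPT order: [4, 11, 11, 12, 15]
Completion times:
  Job 1: p=4, C=4
  Job 2: p=11, C=15
  Job 3: p=11, C=26
  Job 4: p=12, C=38
  Job 5: p=15, C=53
Total completion time = 4 + 15 + 26 + 38 + 53 = 136

136


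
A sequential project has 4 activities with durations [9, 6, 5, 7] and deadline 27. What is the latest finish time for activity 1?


LF(activity 1) = deadline - sum of successor durations
Successors: activities 2 through 4 with durations [6, 5, 7]
Sum of successor durations = 18
LF = 27 - 18 = 9

9


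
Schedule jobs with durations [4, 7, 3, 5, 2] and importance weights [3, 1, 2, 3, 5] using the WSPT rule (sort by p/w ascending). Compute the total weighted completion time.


Compute p/w ratios and sort ascending (WSPT): [(2, 5), (4, 3), (3, 2), (5, 3), (7, 1)]
Compute weighted completion times:
  Job (p=2,w=5): C=2, w*C=5*2=10
  Job (p=4,w=3): C=6, w*C=3*6=18
  Job (p=3,w=2): C=9, w*C=2*9=18
  Job (p=5,w=3): C=14, w*C=3*14=42
  Job (p=7,w=1): C=21, w*C=1*21=21
Total weighted completion time = 109

109


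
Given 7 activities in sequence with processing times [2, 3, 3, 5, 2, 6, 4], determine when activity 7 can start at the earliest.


Activity 7 starts after activities 1 through 6 complete.
Predecessor durations: [2, 3, 3, 5, 2, 6]
ES = 2 + 3 + 3 + 5 + 2 + 6 = 21

21


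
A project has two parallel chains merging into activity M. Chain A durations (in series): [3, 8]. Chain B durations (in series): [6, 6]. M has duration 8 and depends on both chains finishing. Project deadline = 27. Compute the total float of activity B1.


Forward pass: ES(B1) = sum of predecessors on chain B = 0
EF = ES + duration = 0 + 6 = 6
Backward pass: LF(M) = deadline = 27; LS(M) = 27 - 8 = 19
LF(B1) = LS(M) - sum(successors on chain B) = 19 - 6 = 13
LS = LF - duration = 13 - 6 = 7
Total float = LS - ES = 7 - 0 = 7

7


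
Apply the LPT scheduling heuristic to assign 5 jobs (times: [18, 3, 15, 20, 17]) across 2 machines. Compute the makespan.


Sort jobs in decreasing order (LPT): [20, 18, 17, 15, 3]
Assign each job to the least loaded machine:
  Machine 1: jobs [20, 15, 3], load = 38
  Machine 2: jobs [18, 17], load = 35
Makespan = max load = 38

38


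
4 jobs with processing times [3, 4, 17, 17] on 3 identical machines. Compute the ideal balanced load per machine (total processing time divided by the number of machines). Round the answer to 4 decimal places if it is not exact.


Total processing time = 3 + 4 + 17 + 17 = 41
Number of machines = 3
Ideal balanced load = 41 / 3 = 13.6667

13.6667


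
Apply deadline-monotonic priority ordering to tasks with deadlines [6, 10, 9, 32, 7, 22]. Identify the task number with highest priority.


Sort tasks by relative deadline (ascending):
  Task 1: deadline = 6
  Task 5: deadline = 7
  Task 3: deadline = 9
  Task 2: deadline = 10
  Task 6: deadline = 22
  Task 4: deadline = 32
Priority order (highest first): [1, 5, 3, 2, 6, 4]
Highest priority task = 1

1


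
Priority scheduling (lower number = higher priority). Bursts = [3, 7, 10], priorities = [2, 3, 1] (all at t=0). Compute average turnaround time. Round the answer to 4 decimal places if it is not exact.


Sort by priority (ascending = highest first):
Order: [(1, 10), (2, 3), (3, 7)]
Completion times:
  Priority 1, burst=10, C=10
  Priority 2, burst=3, C=13
  Priority 3, burst=7, C=20
Average turnaround = 43/3 = 14.3333

14.3333


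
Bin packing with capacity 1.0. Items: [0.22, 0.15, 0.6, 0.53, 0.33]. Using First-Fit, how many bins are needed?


Place items sequentially using First-Fit:
  Item 0.22 -> new Bin 1
  Item 0.15 -> Bin 1 (now 0.37)
  Item 0.6 -> Bin 1 (now 0.97)
  Item 0.53 -> new Bin 2
  Item 0.33 -> Bin 2 (now 0.86)
Total bins used = 2

2


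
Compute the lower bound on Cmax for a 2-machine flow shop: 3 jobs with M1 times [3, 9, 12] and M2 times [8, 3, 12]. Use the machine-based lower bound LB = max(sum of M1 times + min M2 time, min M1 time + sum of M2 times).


LB1 = sum(M1 times) + min(M2 times) = 24 + 3 = 27
LB2 = min(M1 times) + sum(M2 times) = 3 + 23 = 26
Lower bound = max(LB1, LB2) = max(27, 26) = 27

27


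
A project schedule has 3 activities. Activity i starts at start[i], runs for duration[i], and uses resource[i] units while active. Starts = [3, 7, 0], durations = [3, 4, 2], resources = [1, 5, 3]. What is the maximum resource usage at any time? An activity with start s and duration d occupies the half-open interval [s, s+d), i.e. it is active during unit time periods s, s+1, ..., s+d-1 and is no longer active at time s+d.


Each activity i is active on [start_i, start_i + duration_i).
Compute total resource usage per time slot:
  t=0: active resources = [3], total = 3
  t=1: active resources = [3], total = 3
  t=2: active resources = [], total = 0
  t=3: active resources = [1], total = 1
  t=4: active resources = [1], total = 1
  t=5: active resources = [1], total = 1
  t=6: active resources = [], total = 0
  t=7: active resources = [5], total = 5
  t=8: active resources = [5], total = 5
  t=9: active resources = [5], total = 5
  t=10: active resources = [5], total = 5
Peak resource demand = 5

5


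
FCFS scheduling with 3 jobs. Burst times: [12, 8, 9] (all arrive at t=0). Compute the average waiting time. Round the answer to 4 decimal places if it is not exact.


FCFS order (as given): [12, 8, 9]
Waiting times:
  Job 1: wait = 0
  Job 2: wait = 12
  Job 3: wait = 20
Sum of waiting times = 32
Average waiting time = 32/3 = 10.6667

10.6667


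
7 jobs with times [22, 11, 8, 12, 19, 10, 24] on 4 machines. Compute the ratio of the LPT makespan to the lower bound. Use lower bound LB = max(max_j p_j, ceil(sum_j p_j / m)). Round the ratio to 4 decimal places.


LPT order: [24, 22, 19, 12, 11, 10, 8]
Machine loads after assignment: [24, 30, 29, 23]
LPT makespan = 30
Lower bound = max(max_job, ceil(total/4)) = max(24, 27) = 27
Ratio = 30 / 27 = 1.1111

1.1111


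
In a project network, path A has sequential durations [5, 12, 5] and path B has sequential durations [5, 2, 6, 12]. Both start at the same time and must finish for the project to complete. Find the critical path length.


Path A total = 5 + 12 + 5 = 22
Path B total = 5 + 2 + 6 + 12 = 25
Critical path = longest path = max(22, 25) = 25

25


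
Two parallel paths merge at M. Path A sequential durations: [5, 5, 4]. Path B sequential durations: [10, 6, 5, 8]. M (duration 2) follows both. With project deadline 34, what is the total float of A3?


Forward pass: ES(A3) = sum of predecessors on chain A = 10
EF = ES + duration = 10 + 4 = 14
Backward pass: LF(M) = deadline = 34; LS(M) = 34 - 2 = 32
LF(A3) = LS(M) - sum(successors on chain A) = 32 - 0 = 32
LS = LF - duration = 32 - 4 = 28
Total float = LS - ES = 28 - 10 = 18

18


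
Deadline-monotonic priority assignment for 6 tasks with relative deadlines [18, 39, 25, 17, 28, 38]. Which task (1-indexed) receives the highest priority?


Sort tasks by relative deadline (ascending):
  Task 4: deadline = 17
  Task 1: deadline = 18
  Task 3: deadline = 25
  Task 5: deadline = 28
  Task 6: deadline = 38
  Task 2: deadline = 39
Priority order (highest first): [4, 1, 3, 5, 6, 2]
Highest priority task = 4

4


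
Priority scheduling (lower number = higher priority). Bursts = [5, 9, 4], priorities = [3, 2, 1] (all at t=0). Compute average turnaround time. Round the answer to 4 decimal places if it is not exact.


Sort by priority (ascending = highest first):
Order: [(1, 4), (2, 9), (3, 5)]
Completion times:
  Priority 1, burst=4, C=4
  Priority 2, burst=9, C=13
  Priority 3, burst=5, C=18
Average turnaround = 35/3 = 11.6667

11.6667


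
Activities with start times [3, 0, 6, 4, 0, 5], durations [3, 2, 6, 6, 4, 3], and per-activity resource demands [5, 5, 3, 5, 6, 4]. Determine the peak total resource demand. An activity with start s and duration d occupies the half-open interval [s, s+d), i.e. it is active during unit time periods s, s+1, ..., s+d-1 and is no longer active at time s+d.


Each activity i is active on [start_i, start_i + duration_i).
Compute total resource usage per time slot:
  t=0: active resources = [5, 6], total = 11
  t=1: active resources = [5, 6], total = 11
  t=2: active resources = [6], total = 6
  t=3: active resources = [5, 6], total = 11
  t=4: active resources = [5, 5], total = 10
  t=5: active resources = [5, 5, 4], total = 14
  t=6: active resources = [3, 5, 4], total = 12
  t=7: active resources = [3, 5, 4], total = 12
  t=8: active resources = [3, 5], total = 8
  t=9: active resources = [3, 5], total = 8
  t=10: active resources = [3], total = 3
  t=11: active resources = [3], total = 3
Peak resource demand = 14

14


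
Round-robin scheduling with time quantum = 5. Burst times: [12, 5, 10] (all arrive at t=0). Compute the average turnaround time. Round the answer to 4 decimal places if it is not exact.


Time quantum = 5
Execution trace:
  J1 runs 5 units, time = 5
  J2 runs 5 units, time = 10
  J3 runs 5 units, time = 15
  J1 runs 5 units, time = 20
  J3 runs 5 units, time = 25
  J1 runs 2 units, time = 27
Finish times: [27, 10, 25]
Average turnaround = 62/3 = 20.6667

20.6667


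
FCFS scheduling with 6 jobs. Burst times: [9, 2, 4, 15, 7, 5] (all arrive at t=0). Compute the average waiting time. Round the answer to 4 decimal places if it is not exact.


FCFS order (as given): [9, 2, 4, 15, 7, 5]
Waiting times:
  Job 1: wait = 0
  Job 2: wait = 9
  Job 3: wait = 11
  Job 4: wait = 15
  Job 5: wait = 30
  Job 6: wait = 37
Sum of waiting times = 102
Average waiting time = 102/6 = 17.0

17.0


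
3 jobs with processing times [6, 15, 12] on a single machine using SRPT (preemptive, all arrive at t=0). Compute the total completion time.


Since all jobs arrive at t=0, SRPT equals SPT ordering.
SPT order: [6, 12, 15]
Completion times:
  Job 1: p=6, C=6
  Job 2: p=12, C=18
  Job 3: p=15, C=33
Total completion time = 6 + 18 + 33 = 57

57


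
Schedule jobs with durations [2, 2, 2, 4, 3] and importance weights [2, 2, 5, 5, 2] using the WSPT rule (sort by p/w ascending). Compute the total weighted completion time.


Compute p/w ratios and sort ascending (WSPT): [(2, 5), (4, 5), (2, 2), (2, 2), (3, 2)]
Compute weighted completion times:
  Job (p=2,w=5): C=2, w*C=5*2=10
  Job (p=4,w=5): C=6, w*C=5*6=30
  Job (p=2,w=2): C=8, w*C=2*8=16
  Job (p=2,w=2): C=10, w*C=2*10=20
  Job (p=3,w=2): C=13, w*C=2*13=26
Total weighted completion time = 102

102


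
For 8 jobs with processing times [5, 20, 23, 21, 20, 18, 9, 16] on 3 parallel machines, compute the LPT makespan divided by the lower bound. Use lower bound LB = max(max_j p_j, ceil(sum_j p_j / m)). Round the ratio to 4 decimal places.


LPT order: [23, 21, 20, 20, 18, 16, 9, 5]
Machine loads after assignment: [48, 44, 40]
LPT makespan = 48
Lower bound = max(max_job, ceil(total/3)) = max(23, 44) = 44
Ratio = 48 / 44 = 1.0909

1.0909


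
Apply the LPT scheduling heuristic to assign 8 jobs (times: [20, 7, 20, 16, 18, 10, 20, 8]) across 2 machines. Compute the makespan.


Sort jobs in decreasing order (LPT): [20, 20, 20, 18, 16, 10, 8, 7]
Assign each job to the least loaded machine:
  Machine 1: jobs [20, 20, 10, 8], load = 58
  Machine 2: jobs [20, 18, 16, 7], load = 61
Makespan = max load = 61

61


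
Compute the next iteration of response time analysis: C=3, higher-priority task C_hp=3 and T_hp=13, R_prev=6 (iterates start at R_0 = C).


R_next = C + ceil(R_prev / T_hp) * C_hp
ceil(6 / 13) = ceil(0.4615) = 1
Interference = 1 * 3 = 3
R_next = 3 + 3 = 6
R_next = R_prev, so the iteration has converged (response time = 6).

6


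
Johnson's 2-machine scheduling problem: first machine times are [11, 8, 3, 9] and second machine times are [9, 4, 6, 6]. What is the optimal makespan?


Apply Johnson's rule:
  Group 1 (a <= b): [(3, 3, 6)]
  Group 2 (a > b): [(1, 11, 9), (4, 9, 6), (2, 8, 4)]
Optimal job order: [3, 1, 4, 2]
Schedule:
  Job 3: M1 done at 3, M2 done at 9
  Job 1: M1 done at 14, M2 done at 23
  Job 4: M1 done at 23, M2 done at 29
  Job 2: M1 done at 31, M2 done at 35
Makespan = 35

35


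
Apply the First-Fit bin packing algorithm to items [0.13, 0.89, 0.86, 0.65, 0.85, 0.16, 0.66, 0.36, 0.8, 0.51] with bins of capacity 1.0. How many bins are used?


Place items sequentially using First-Fit:
  Item 0.13 -> new Bin 1
  Item 0.89 -> new Bin 2
  Item 0.86 -> Bin 1 (now 0.99)
  Item 0.65 -> new Bin 3
  Item 0.85 -> new Bin 4
  Item 0.16 -> Bin 3 (now 0.81)
  Item 0.66 -> new Bin 5
  Item 0.36 -> new Bin 6
  Item 0.8 -> new Bin 7
  Item 0.51 -> Bin 6 (now 0.87)
Total bins used = 7

7


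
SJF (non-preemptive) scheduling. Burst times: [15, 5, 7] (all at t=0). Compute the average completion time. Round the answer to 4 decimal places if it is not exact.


SJF order (ascending): [5, 7, 15]
Completion times:
  Job 1: burst=5, C=5
  Job 2: burst=7, C=12
  Job 3: burst=15, C=27
Average completion = 44/3 = 14.6667

14.6667


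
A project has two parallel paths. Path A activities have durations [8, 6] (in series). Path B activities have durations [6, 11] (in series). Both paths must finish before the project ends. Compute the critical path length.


Path A total = 8 + 6 = 14
Path B total = 6 + 11 = 17
Critical path = longest path = max(14, 17) = 17

17


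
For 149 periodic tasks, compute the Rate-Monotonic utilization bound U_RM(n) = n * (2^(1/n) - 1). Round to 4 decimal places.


Compute 2^(1/149) = 1.0046628318
Subtract 1: 1.0046628318 - 1 = 0.0046628318
Multiply by n: 149 * 0.0046628318 = 0.6947619382
Round to 4 dp: 0.6948

0.6948


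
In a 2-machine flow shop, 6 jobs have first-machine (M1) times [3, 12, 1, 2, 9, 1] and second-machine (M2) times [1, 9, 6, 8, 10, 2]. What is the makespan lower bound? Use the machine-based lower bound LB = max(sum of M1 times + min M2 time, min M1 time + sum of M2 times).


LB1 = sum(M1 times) + min(M2 times) = 28 + 1 = 29
LB2 = min(M1 times) + sum(M2 times) = 1 + 36 = 37
Lower bound = max(LB1, LB2) = max(29, 37) = 37

37


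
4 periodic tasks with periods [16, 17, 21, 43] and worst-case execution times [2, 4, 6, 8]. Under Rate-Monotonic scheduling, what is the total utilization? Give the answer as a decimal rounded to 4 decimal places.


Compute individual utilizations (exact fractions):
  Task 1: C/T = 2/16 = 1/8 (approx. 0.125)
  Task 2: C/T = 4/17 (approx. 0.2353)
  Task 3: C/T = 6/21 = 2/7 (approx. 0.2857)
  Task 4: C/T = 8/43 (approx. 0.186)
Total utilization U = 1/8 + 4/17 + 2/7 + 8/43 = 34061/40936
Rounded to 4 decimal places: U = 0.8321
RM (Liu & Layland) bound for 4 tasks = 0.756828; compare with U = 34061/40936 (approx. 0.832055)
bound < U <= 1, so the RM sufficient condition is not met (inconclusive; an exact test such as response-time analysis is needed).

0.8321


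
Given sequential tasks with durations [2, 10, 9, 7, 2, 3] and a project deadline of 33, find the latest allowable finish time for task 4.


LF(activity 4) = deadline - sum of successor durations
Successors: activities 5 through 6 with durations [2, 3]
Sum of successor durations = 5
LF = 33 - 5 = 28

28


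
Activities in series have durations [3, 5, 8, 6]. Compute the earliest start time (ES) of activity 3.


Activity 3 starts after activities 1 through 2 complete.
Predecessor durations: [3, 5]
ES = 3 + 5 = 8

8


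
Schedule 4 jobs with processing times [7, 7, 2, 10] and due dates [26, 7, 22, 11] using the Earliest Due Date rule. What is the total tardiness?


Sort by due date (EDD order): [(7, 7), (10, 11), (2, 22), (7, 26)]
Compute completion times and tardiness:
  Job 1: p=7, d=7, C=7, tardiness=max(0,7-7)=0
  Job 2: p=10, d=11, C=17, tardiness=max(0,17-11)=6
  Job 3: p=2, d=22, C=19, tardiness=max(0,19-22)=0
  Job 4: p=7, d=26, C=26, tardiness=max(0,26-26)=0
Total tardiness = 6

6


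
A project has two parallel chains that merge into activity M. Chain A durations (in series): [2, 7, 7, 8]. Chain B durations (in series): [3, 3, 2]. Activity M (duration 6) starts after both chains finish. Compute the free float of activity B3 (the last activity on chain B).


ES(B3) = sum of predecessors on chain B = 6
EF(B3) = ES + duration = 6 + 2 = 8
Successor of B3 is M. ES(M) = max(sum(A), sum(B)) = max(24, 8) = 24
Free float = ES(successor) - EF(current) = 24 - 8 = 16

16


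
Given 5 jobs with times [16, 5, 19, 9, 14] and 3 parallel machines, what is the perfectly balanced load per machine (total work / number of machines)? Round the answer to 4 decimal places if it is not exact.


Total processing time = 16 + 5 + 19 + 9 + 14 = 63
Number of machines = 3
Ideal balanced load = 63 / 3 = 21.0

21.0


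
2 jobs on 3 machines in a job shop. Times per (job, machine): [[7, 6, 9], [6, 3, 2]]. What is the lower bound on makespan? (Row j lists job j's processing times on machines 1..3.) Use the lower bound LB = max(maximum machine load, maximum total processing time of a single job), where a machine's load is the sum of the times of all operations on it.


Machine loads:
  Machine 1: 7 + 6 = 13
  Machine 2: 6 + 3 = 9
  Machine 3: 9 + 2 = 11
Max machine load = 13
Job totals:
  Job 1: 22
  Job 2: 11
Max job total = 22
Lower bound = max(13, 22) = 22

22


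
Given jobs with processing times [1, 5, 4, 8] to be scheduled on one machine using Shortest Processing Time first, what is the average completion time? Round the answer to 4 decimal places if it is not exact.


Sort jobs by processing time (SPT order): [1, 4, 5, 8]
Compute completion times sequentially:
  Job 1: processing = 1, completes at 1
  Job 2: processing = 4, completes at 5
  Job 3: processing = 5, completes at 10
  Job 4: processing = 8, completes at 18
Sum of completion times = 34
Average completion time = 34/4 = 8.5

8.5


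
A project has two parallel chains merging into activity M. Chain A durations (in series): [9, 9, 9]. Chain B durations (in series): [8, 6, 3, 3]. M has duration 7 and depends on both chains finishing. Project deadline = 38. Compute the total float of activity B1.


Forward pass: ES(B1) = sum of predecessors on chain B = 0
EF = ES + duration = 0 + 8 = 8
Backward pass: LF(M) = deadline = 38; LS(M) = 38 - 7 = 31
LF(B1) = LS(M) - sum(successors on chain B) = 31 - 12 = 19
LS = LF - duration = 19 - 8 = 11
Total float = LS - ES = 11 - 0 = 11

11


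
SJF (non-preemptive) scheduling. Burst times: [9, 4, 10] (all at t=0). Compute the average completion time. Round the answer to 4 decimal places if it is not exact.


SJF order (ascending): [4, 9, 10]
Completion times:
  Job 1: burst=4, C=4
  Job 2: burst=9, C=13
  Job 3: burst=10, C=23
Average completion = 40/3 = 13.3333

13.3333


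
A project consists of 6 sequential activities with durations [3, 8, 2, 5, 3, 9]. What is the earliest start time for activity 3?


Activity 3 starts after activities 1 through 2 complete.
Predecessor durations: [3, 8]
ES = 3 + 8 = 11

11


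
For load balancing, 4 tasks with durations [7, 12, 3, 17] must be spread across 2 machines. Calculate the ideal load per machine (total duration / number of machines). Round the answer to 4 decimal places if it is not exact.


Total processing time = 7 + 12 + 3 + 17 = 39
Number of machines = 2
Ideal balanced load = 39 / 2 = 19.5

19.5


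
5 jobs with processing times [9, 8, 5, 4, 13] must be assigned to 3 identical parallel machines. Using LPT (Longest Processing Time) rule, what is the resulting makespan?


Sort jobs in decreasing order (LPT): [13, 9, 8, 5, 4]
Assign each job to the least loaded machine:
  Machine 1: jobs [13], load = 13
  Machine 2: jobs [9, 4], load = 13
  Machine 3: jobs [8, 5], load = 13
Makespan = max load = 13

13


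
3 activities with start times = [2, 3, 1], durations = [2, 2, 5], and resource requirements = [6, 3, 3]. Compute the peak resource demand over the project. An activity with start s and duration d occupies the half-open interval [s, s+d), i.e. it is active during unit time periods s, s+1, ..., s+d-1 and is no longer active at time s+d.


Each activity i is active on [start_i, start_i + duration_i).
Compute total resource usage per time slot:
  t=0: active resources = [], total = 0
  t=1: active resources = [3], total = 3
  t=2: active resources = [6, 3], total = 9
  t=3: active resources = [6, 3, 3], total = 12
  t=4: active resources = [3, 3], total = 6
  t=5: active resources = [3], total = 3
Peak resource demand = 12

12


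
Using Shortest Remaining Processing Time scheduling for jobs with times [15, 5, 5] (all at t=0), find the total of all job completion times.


Since all jobs arrive at t=0, SRPT equals SPT ordering.
SPT order: [5, 5, 15]
Completion times:
  Job 1: p=5, C=5
  Job 2: p=5, C=10
  Job 3: p=15, C=25
Total completion time = 5 + 10 + 25 = 40

40


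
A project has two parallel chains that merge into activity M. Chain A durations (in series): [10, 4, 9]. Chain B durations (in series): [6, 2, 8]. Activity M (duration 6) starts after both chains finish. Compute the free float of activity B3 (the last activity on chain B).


ES(B3) = sum of predecessors on chain B = 8
EF(B3) = ES + duration = 8 + 8 = 16
Successor of B3 is M. ES(M) = max(sum(A), sum(B)) = max(23, 16) = 23
Free float = ES(successor) - EF(current) = 23 - 16 = 7

7


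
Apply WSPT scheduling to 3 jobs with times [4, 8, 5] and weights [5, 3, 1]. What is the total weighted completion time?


Compute p/w ratios and sort ascending (WSPT): [(4, 5), (8, 3), (5, 1)]
Compute weighted completion times:
  Job (p=4,w=5): C=4, w*C=5*4=20
  Job (p=8,w=3): C=12, w*C=3*12=36
  Job (p=5,w=1): C=17, w*C=1*17=17
Total weighted completion time = 73

73


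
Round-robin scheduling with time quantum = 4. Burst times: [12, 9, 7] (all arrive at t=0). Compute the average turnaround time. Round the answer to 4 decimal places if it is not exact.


Time quantum = 4
Execution trace:
  J1 runs 4 units, time = 4
  J2 runs 4 units, time = 8
  J3 runs 4 units, time = 12
  J1 runs 4 units, time = 16
  J2 runs 4 units, time = 20
  J3 runs 3 units, time = 23
  J1 runs 4 units, time = 27
  J2 runs 1 units, time = 28
Finish times: [27, 28, 23]
Average turnaround = 78/3 = 26.0

26.0


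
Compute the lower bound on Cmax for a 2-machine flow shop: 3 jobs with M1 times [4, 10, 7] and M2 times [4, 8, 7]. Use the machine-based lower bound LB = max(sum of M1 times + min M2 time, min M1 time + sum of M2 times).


LB1 = sum(M1 times) + min(M2 times) = 21 + 4 = 25
LB2 = min(M1 times) + sum(M2 times) = 4 + 19 = 23
Lower bound = max(LB1, LB2) = max(25, 23) = 25

25


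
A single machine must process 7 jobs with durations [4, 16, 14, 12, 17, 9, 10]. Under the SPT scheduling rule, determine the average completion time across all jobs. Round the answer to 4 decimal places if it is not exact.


Sort jobs by processing time (SPT order): [4, 9, 10, 12, 14, 16, 17]
Compute completion times sequentially:
  Job 1: processing = 4, completes at 4
  Job 2: processing = 9, completes at 13
  Job 3: processing = 10, completes at 23
  Job 4: processing = 12, completes at 35
  Job 5: processing = 14, completes at 49
  Job 6: processing = 16, completes at 65
  Job 7: processing = 17, completes at 82
Sum of completion times = 271
Average completion time = 271/7 = 38.7143

38.7143


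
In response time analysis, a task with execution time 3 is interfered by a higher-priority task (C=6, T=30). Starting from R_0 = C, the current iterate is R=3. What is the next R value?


R_next = C + ceil(R_prev / T_hp) * C_hp
ceil(3 / 30) = ceil(0.1) = 1
Interference = 1 * 6 = 6
R_next = 3 + 6 = 9

9


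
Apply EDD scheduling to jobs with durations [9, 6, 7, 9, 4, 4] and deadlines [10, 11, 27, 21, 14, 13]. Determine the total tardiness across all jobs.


Sort by due date (EDD order): [(9, 10), (6, 11), (4, 13), (4, 14), (9, 21), (7, 27)]
Compute completion times and tardiness:
  Job 1: p=9, d=10, C=9, tardiness=max(0,9-10)=0
  Job 2: p=6, d=11, C=15, tardiness=max(0,15-11)=4
  Job 3: p=4, d=13, C=19, tardiness=max(0,19-13)=6
  Job 4: p=4, d=14, C=23, tardiness=max(0,23-14)=9
  Job 5: p=9, d=21, C=32, tardiness=max(0,32-21)=11
  Job 6: p=7, d=27, C=39, tardiness=max(0,39-27)=12
Total tardiness = 42

42


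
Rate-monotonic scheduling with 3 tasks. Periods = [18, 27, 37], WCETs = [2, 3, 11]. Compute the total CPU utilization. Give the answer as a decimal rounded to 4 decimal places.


Compute individual utilizations (exact fractions):
  Task 1: C/T = 2/18 = 1/9 (approx. 0.1111)
  Task 2: C/T = 3/27 = 1/9 (approx. 0.1111)
  Task 3: C/T = 11/37 (approx. 0.2973)
Total utilization U = 1/9 + 1/9 + 11/37 = 173/333
Rounded to 4 decimal places: U = 0.5195
RM (Liu & Layland) bound for 3 tasks = 0.779763; compare with U = 173/333 (approx. 0.519520)
U <= bound, so schedulable by RM sufficient condition.

0.5195


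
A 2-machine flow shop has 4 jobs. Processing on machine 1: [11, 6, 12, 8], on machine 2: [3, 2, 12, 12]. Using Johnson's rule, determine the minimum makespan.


Apply Johnson's rule:
  Group 1 (a <= b): [(4, 8, 12), (3, 12, 12)]
  Group 2 (a > b): [(1, 11, 3), (2, 6, 2)]
Optimal job order: [4, 3, 1, 2]
Schedule:
  Job 4: M1 done at 8, M2 done at 20
  Job 3: M1 done at 20, M2 done at 32
  Job 1: M1 done at 31, M2 done at 35
  Job 2: M1 done at 37, M2 done at 39
Makespan = 39

39


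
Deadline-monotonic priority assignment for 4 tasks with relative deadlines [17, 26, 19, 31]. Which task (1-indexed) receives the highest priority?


Sort tasks by relative deadline (ascending):
  Task 1: deadline = 17
  Task 3: deadline = 19
  Task 2: deadline = 26
  Task 4: deadline = 31
Priority order (highest first): [1, 3, 2, 4]
Highest priority task = 1

1


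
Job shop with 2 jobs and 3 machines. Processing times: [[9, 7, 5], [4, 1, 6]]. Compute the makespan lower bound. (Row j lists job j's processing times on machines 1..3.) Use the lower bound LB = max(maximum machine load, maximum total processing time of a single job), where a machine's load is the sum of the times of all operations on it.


Machine loads:
  Machine 1: 9 + 4 = 13
  Machine 2: 7 + 1 = 8
  Machine 3: 5 + 6 = 11
Max machine load = 13
Job totals:
  Job 1: 21
  Job 2: 11
Max job total = 21
Lower bound = max(13, 21) = 21

21


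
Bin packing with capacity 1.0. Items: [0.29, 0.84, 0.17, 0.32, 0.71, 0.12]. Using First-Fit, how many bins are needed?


Place items sequentially using First-Fit:
  Item 0.29 -> new Bin 1
  Item 0.84 -> new Bin 2
  Item 0.17 -> Bin 1 (now 0.46)
  Item 0.32 -> Bin 1 (now 0.78)
  Item 0.71 -> new Bin 3
  Item 0.12 -> Bin 1 (now 0.9)
Total bins used = 3

3


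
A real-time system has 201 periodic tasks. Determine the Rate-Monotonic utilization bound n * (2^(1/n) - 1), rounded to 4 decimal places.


Compute 2^(1/201) = 1.0034544463
Subtract 1: 1.0034544463 - 1 = 0.0034544463
Multiply by n: 201 * 0.0034544463 = 0.6943437063
Round to 4 dp: 0.6943

0.6943


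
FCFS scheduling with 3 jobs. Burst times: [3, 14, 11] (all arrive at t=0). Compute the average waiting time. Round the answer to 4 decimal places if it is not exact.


FCFS order (as given): [3, 14, 11]
Waiting times:
  Job 1: wait = 0
  Job 2: wait = 3
  Job 3: wait = 17
Sum of waiting times = 20
Average waiting time = 20/3 = 6.6667

6.6667


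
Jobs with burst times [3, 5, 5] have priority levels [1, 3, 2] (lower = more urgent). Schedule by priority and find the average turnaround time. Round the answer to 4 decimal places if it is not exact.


Sort by priority (ascending = highest first):
Order: [(1, 3), (2, 5), (3, 5)]
Completion times:
  Priority 1, burst=3, C=3
  Priority 2, burst=5, C=8
  Priority 3, burst=5, C=13
Average turnaround = 24/3 = 8.0

8.0


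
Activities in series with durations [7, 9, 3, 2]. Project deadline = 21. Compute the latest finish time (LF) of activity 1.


LF(activity 1) = deadline - sum of successor durations
Successors: activities 2 through 4 with durations [9, 3, 2]
Sum of successor durations = 14
LF = 21 - 14 = 7

7


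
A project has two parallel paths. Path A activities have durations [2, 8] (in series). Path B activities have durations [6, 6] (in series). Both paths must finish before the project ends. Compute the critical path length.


Path A total = 2 + 8 = 10
Path B total = 6 + 6 = 12
Critical path = longest path = max(10, 12) = 12

12


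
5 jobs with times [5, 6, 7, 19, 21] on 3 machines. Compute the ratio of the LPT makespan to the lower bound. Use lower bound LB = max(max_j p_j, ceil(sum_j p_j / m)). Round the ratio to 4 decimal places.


LPT order: [21, 19, 7, 6, 5]
Machine loads after assignment: [21, 19, 18]
LPT makespan = 21
Lower bound = max(max_job, ceil(total/3)) = max(21, 20) = 21
Ratio = 21 / 21 = 1.0

1.0


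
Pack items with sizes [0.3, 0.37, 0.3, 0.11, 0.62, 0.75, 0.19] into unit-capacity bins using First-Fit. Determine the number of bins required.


Place items sequentially using First-Fit:
  Item 0.3 -> new Bin 1
  Item 0.37 -> Bin 1 (now 0.67)
  Item 0.3 -> Bin 1 (now 0.97)
  Item 0.11 -> new Bin 2
  Item 0.62 -> Bin 2 (now 0.73)
  Item 0.75 -> new Bin 3
  Item 0.19 -> Bin 2 (now 0.92)
Total bins used = 3

3


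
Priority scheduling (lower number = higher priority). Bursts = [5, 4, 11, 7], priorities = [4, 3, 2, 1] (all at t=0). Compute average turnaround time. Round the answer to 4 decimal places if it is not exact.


Sort by priority (ascending = highest first):
Order: [(1, 7), (2, 11), (3, 4), (4, 5)]
Completion times:
  Priority 1, burst=7, C=7
  Priority 2, burst=11, C=18
  Priority 3, burst=4, C=22
  Priority 4, burst=5, C=27
Average turnaround = 74/4 = 18.5

18.5


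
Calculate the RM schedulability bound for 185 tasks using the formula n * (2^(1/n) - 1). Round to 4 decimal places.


Compute 2^(1/185) = 1.0037537693
Subtract 1: 1.0037537693 - 1 = 0.0037537693
Multiply by n: 185 * 0.0037537693 = 0.6944473205
Round to 4 dp: 0.6944

0.6944


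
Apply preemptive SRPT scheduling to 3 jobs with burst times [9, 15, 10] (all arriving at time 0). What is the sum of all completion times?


Since all jobs arrive at t=0, SRPT equals SPT ordering.
SPT order: [9, 10, 15]
Completion times:
  Job 1: p=9, C=9
  Job 2: p=10, C=19
  Job 3: p=15, C=34
Total completion time = 9 + 19 + 34 = 62

62


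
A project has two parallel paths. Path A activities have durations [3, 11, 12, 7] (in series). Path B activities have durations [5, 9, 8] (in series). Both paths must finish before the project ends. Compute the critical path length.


Path A total = 3 + 11 + 12 + 7 = 33
Path B total = 5 + 9 + 8 = 22
Critical path = longest path = max(33, 22) = 33

33


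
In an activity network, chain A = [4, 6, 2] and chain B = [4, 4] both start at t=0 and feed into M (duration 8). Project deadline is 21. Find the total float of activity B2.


Forward pass: ES(B2) = sum of predecessors on chain B = 4
EF = ES + duration = 4 + 4 = 8
Backward pass: LF(M) = deadline = 21; LS(M) = 21 - 8 = 13
LF(B2) = LS(M) - sum(successors on chain B) = 13 - 0 = 13
LS = LF - duration = 13 - 4 = 9
Total float = LS - ES = 9 - 4 = 5

5


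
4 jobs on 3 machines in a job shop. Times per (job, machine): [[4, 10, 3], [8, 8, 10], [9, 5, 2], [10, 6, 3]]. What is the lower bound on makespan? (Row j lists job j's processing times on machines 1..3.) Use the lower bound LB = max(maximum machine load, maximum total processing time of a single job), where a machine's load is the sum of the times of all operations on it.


Machine loads:
  Machine 1: 4 + 8 + 9 + 10 = 31
  Machine 2: 10 + 8 + 5 + 6 = 29
  Machine 3: 3 + 10 + 2 + 3 = 18
Max machine load = 31
Job totals:
  Job 1: 17
  Job 2: 26
  Job 3: 16
  Job 4: 19
Max job total = 26
Lower bound = max(31, 26) = 31

31


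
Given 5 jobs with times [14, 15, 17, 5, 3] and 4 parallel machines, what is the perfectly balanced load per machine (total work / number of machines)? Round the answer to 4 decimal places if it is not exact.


Total processing time = 14 + 15 + 17 + 5 + 3 = 54
Number of machines = 4
Ideal balanced load = 54 / 4 = 13.5

13.5


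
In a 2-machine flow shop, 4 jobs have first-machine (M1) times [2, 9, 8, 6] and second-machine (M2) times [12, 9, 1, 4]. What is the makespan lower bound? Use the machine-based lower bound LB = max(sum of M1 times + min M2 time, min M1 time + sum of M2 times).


LB1 = sum(M1 times) + min(M2 times) = 25 + 1 = 26
LB2 = min(M1 times) + sum(M2 times) = 2 + 26 = 28
Lower bound = max(LB1, LB2) = max(26, 28) = 28

28


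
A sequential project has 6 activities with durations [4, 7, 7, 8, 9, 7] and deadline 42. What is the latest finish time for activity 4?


LF(activity 4) = deadline - sum of successor durations
Successors: activities 5 through 6 with durations [9, 7]
Sum of successor durations = 16
LF = 42 - 16 = 26

26


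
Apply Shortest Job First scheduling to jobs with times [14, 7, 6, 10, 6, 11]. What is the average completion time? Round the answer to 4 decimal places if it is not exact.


SJF order (ascending): [6, 6, 7, 10, 11, 14]
Completion times:
  Job 1: burst=6, C=6
  Job 2: burst=6, C=12
  Job 3: burst=7, C=19
  Job 4: burst=10, C=29
  Job 5: burst=11, C=40
  Job 6: burst=14, C=54
Average completion = 160/6 = 26.6667

26.6667


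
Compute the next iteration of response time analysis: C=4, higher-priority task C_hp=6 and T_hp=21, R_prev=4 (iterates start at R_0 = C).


R_next = C + ceil(R_prev / T_hp) * C_hp
ceil(4 / 21) = ceil(0.1905) = 1
Interference = 1 * 6 = 6
R_next = 4 + 6 = 10

10


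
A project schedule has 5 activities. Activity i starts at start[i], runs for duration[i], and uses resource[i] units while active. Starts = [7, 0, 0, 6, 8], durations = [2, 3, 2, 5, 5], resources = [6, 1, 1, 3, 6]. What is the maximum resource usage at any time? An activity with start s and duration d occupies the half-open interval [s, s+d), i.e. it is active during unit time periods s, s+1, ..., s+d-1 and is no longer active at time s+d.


Each activity i is active on [start_i, start_i + duration_i).
Compute total resource usage per time slot:
  t=0: active resources = [1, 1], total = 2
  t=1: active resources = [1, 1], total = 2
  t=2: active resources = [1], total = 1
  t=3: active resources = [], total = 0
  t=4: active resources = [], total = 0
  t=5: active resources = [], total = 0
  t=6: active resources = [3], total = 3
  t=7: active resources = [6, 3], total = 9
  t=8: active resources = [6, 3, 6], total = 15
  t=9: active resources = [3, 6], total = 9
  t=10: active resources = [3, 6], total = 9
  t=11: active resources = [6], total = 6
  t=12: active resources = [6], total = 6
Peak resource demand = 15

15


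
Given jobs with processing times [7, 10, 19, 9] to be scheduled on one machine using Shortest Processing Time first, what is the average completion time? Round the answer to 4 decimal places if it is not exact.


Sort jobs by processing time (SPT order): [7, 9, 10, 19]
Compute completion times sequentially:
  Job 1: processing = 7, completes at 7
  Job 2: processing = 9, completes at 16
  Job 3: processing = 10, completes at 26
  Job 4: processing = 19, completes at 45
Sum of completion times = 94
Average completion time = 94/4 = 23.5

23.5


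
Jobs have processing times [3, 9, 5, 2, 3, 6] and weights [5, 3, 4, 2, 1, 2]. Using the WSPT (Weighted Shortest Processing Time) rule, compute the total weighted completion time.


Compute p/w ratios and sort ascending (WSPT): [(3, 5), (2, 2), (5, 4), (9, 3), (3, 1), (6, 2)]
Compute weighted completion times:
  Job (p=3,w=5): C=3, w*C=5*3=15
  Job (p=2,w=2): C=5, w*C=2*5=10
  Job (p=5,w=4): C=10, w*C=4*10=40
  Job (p=9,w=3): C=19, w*C=3*19=57
  Job (p=3,w=1): C=22, w*C=1*22=22
  Job (p=6,w=2): C=28, w*C=2*28=56
Total weighted completion time = 200

200


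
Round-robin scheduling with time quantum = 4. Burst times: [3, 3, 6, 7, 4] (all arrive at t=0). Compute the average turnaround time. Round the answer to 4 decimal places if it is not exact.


Time quantum = 4
Execution trace:
  J1 runs 3 units, time = 3
  J2 runs 3 units, time = 6
  J3 runs 4 units, time = 10
  J4 runs 4 units, time = 14
  J5 runs 4 units, time = 18
  J3 runs 2 units, time = 20
  J4 runs 3 units, time = 23
Finish times: [3, 6, 20, 23, 18]
Average turnaround = 70/5 = 14.0

14.0


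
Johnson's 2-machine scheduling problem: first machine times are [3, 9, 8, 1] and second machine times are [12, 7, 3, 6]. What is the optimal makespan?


Apply Johnson's rule:
  Group 1 (a <= b): [(4, 1, 6), (1, 3, 12)]
  Group 2 (a > b): [(2, 9, 7), (3, 8, 3)]
Optimal job order: [4, 1, 2, 3]
Schedule:
  Job 4: M1 done at 1, M2 done at 7
  Job 1: M1 done at 4, M2 done at 19
  Job 2: M1 done at 13, M2 done at 26
  Job 3: M1 done at 21, M2 done at 29
Makespan = 29

29


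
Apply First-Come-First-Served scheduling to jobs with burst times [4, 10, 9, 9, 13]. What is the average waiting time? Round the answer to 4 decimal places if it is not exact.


FCFS order (as given): [4, 10, 9, 9, 13]
Waiting times:
  Job 1: wait = 0
  Job 2: wait = 4
  Job 3: wait = 14
  Job 4: wait = 23
  Job 5: wait = 32
Sum of waiting times = 73
Average waiting time = 73/5 = 14.6

14.6


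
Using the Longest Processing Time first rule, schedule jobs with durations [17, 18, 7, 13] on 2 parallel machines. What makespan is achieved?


Sort jobs in decreasing order (LPT): [18, 17, 13, 7]
Assign each job to the least loaded machine:
  Machine 1: jobs [18, 7], load = 25
  Machine 2: jobs [17, 13], load = 30
Makespan = max load = 30

30


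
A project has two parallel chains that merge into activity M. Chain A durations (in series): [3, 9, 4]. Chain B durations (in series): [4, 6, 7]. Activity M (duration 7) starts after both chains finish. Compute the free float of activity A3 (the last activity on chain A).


ES(A3) = sum of predecessors on chain A = 12
EF(A3) = ES + duration = 12 + 4 = 16
Successor of A3 is M. ES(M) = max(sum(A), sum(B)) = max(16, 17) = 17
Free float = ES(successor) - EF(current) = 17 - 16 = 1

1


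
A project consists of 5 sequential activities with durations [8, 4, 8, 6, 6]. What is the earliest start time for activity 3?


Activity 3 starts after activities 1 through 2 complete.
Predecessor durations: [8, 4]
ES = 8 + 4 = 12

12


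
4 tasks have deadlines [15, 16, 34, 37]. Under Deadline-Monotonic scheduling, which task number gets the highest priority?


Sort tasks by relative deadline (ascending):
  Task 1: deadline = 15
  Task 2: deadline = 16
  Task 3: deadline = 34
  Task 4: deadline = 37
Priority order (highest first): [1, 2, 3, 4]
Highest priority task = 1

1


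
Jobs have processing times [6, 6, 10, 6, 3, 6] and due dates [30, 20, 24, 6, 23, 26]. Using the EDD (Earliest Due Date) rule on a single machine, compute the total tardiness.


Sort by due date (EDD order): [(6, 6), (6, 20), (3, 23), (10, 24), (6, 26), (6, 30)]
Compute completion times and tardiness:
  Job 1: p=6, d=6, C=6, tardiness=max(0,6-6)=0
  Job 2: p=6, d=20, C=12, tardiness=max(0,12-20)=0
  Job 3: p=3, d=23, C=15, tardiness=max(0,15-23)=0
  Job 4: p=10, d=24, C=25, tardiness=max(0,25-24)=1
  Job 5: p=6, d=26, C=31, tardiness=max(0,31-26)=5
  Job 6: p=6, d=30, C=37, tardiness=max(0,37-30)=7
Total tardiness = 13

13


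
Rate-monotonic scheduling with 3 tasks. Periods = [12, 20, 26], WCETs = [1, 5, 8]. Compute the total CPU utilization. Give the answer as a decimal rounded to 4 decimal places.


Compute individual utilizations (exact fractions):
  Task 1: C/T = 1/12 (approx. 0.0833)
  Task 2: C/T = 5/20 = 1/4 (approx. 0.25)
  Task 3: C/T = 8/26 = 4/13 (approx. 0.3077)
Total utilization U = 1/12 + 1/4 + 4/13 = 25/39
Rounded to 4 decimal places: U = 0.6410
RM (Liu & Layland) bound for 3 tasks = 0.779763; compare with U = 25/39 (approx. 0.641026)
U <= bound, so schedulable by RM sufficient condition.

0.6410
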